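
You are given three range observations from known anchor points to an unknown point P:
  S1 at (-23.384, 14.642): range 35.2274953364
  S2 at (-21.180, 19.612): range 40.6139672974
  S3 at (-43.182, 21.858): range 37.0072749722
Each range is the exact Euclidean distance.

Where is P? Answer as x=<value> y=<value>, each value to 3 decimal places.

eq1: (x + 23.384)² + (y − 14.642)² = 35.2274953364²
eq2: (x + 21.180)² + (y − 19.612)² = 40.6139672974²
eq3: (x + 43.182)² + (y − 21.858)² = 37.0072749722²
eq3−eq1, eq3−eq2 (x²,y² cancel):
  39.596·x − 14.432·y = -1452.695695
  44.004·x − 4.492·y = -1789.190283
det = 39.596·-4.492 − -14.432·44.004 = 457.200496
x = (-1452.695695·-4.492 − -14.432·-1789.190283) / 457.200496 = -42.204865
y = (39.596·-1789.190283 − -1452.695695·44.004) / 457.200496 = -15.136373

x=-42.205 y=-15.136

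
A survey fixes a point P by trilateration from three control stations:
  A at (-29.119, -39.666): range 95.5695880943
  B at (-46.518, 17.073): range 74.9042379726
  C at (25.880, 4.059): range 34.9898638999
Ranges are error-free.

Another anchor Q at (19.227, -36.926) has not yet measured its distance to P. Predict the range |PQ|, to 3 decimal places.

76.192

eq1: (x + 29.119)² + (y + 39.666)² = 95.5695880943²
eq2: (x + 46.518)² + (y − 17.073)² = 74.9042379726²
eq3: (x − 25.880)² + (y − 4.059)² = 34.9898638999²
eq1−eq3, eq1−eq2 (x²,y² cancel):
  109.998·x + 87.450·y = 6174.197757
  -34.798·x + 113.478·y = 3557.005238
det = 109.998·113.478 − 87.450·-34.798 = 15525.438144
x = (6174.197757·113.478 − 87.450·3557.005238) / 15525.438144 = 25.092722
y = (109.998·3557.005238 − 6174.197757·-34.798) / 15525.438144 = 39.040006
|P − Q| = √((25.092722 − 19.227)² + (39.040006 − -36.926)²) = 76.192130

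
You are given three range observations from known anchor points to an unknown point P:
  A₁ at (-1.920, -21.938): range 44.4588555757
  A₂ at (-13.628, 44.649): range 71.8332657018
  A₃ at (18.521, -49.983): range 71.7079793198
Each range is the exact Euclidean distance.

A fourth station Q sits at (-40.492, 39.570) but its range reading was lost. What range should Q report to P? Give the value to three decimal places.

59.179

eq1: (x + 1.920)² + (y + 21.938)² = 44.4588555757²
eq2: (x + 13.628)² + (y − 44.649)² = 71.8332657018²
eq3: (x − 18.521)² + (y + 49.983)² = 71.7079793198²
eq2−eq3, eq2−eq1 (x²,y² cancel):
  64.298·x − 189.264·y = 680.055908
  23.416·x − 133.174·y = 1489.134881
det = 64.298·-133.174 − -189.264·23.416 = -4131.016028
x = (680.055908·-133.174 − -189.264·1489.134881) / -4131.016028 = -46.301892
y = (64.298·1489.134881 − 680.055908·23.416) / -4131.016028 = -19.323141
|P − Q| = √((-46.301892 − -40.492)² + (-19.323141 − 39.570)²) = 59.179024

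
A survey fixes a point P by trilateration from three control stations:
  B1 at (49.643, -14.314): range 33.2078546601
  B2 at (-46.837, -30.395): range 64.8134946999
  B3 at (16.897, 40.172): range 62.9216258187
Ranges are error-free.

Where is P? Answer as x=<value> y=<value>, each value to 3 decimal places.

eq1: (x − 49.643)² + (y + 14.314)² = 33.2078546601²
eq2: (x + 46.837)² + (y + 30.395)² = 64.8134946999²
eq3: (x − 16.897)² + (y − 40.172)² = 62.9216258187²
eq3−eq2, eq3−eq1 (x²,y² cancel):
  -127.468·x − 141.134·y = 976.604301
  65.492·x − 108.972·y = 3626.389237
det = -127.468·-108.972 − -141.134·65.492 = 23133.590824
x = (976.604301·-108.972 − -141.134·3626.389237) / 23133.590824 = 17.523622
y = (-127.468·3626.389237 − 976.604301·65.492) / 23133.590824 = -22.746506

x=17.524 y=-22.747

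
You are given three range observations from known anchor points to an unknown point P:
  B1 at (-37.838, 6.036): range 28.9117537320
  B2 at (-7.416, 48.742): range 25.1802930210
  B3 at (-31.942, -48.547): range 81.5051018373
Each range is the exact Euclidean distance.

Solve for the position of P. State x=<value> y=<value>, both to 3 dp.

x=-26.909 y=32.803

eq1: (x + 37.838)² + (y − 6.036)² = 28.9117537320²
eq2: (x + 7.416)² + (y − 48.742)² = 25.1802930210²
eq3: (x + 31.942)² + (y + 48.547)² = 81.5051018373²
eq1−eq3, eq1−eq2 (x²,y² cancel):
  11.792·x − 109.166·y = -3898.237089
  60.844·x + 85.412·y = 1164.474427
det = 11.792·85.412 − -109.166·60.844 = 7649.274408
x = (-3898.237089·85.412 − -109.166·1164.474427) / 7649.274408 = -26.909116
y = (11.792·1164.474427 − -3898.237089·60.844) / 7649.274408 = 32.802565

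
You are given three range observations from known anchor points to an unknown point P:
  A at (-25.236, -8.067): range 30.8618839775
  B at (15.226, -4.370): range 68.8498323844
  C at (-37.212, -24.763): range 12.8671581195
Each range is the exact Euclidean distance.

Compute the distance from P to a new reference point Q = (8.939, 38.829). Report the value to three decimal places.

eq1: (x + 25.236)² + (y + 8.067)² = 30.8618839775²
eq2: (x − 15.226)² + (y + 4.370)² = 68.8498323844²
eq3: (x + 37.212)² + (y + 24.763)² = 12.8671581195²
eq1−eq3, eq1−eq2 (x²,y² cancel):
  -23.952·x − 33.392·y = 2082.899053
  80.924·x + 7.394·y = -4238.847746
det = -23.952·7.394 − -33.392·80.924 = 2525.113120
x = (2082.899053·7.394 − -33.392·-4238.847746) / 2525.113120 = -49.955246
y = (-23.952·-4238.847746 − 2082.899053·80.924) / 2525.113120 = -26.544411
|P − Q| = √((-49.955246 − 8.939)² + (-26.544411 − 38.829)²) = 87.989859

87.990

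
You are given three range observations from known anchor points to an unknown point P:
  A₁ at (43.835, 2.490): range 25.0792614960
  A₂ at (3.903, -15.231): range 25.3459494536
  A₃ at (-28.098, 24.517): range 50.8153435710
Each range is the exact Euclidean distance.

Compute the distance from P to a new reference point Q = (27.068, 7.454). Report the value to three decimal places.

eq1: (x − 43.835)² + (y − 2.490)² = 25.0792614960²
eq2: (x − 3.903)² + (y + 15.231)² = 25.3459494536²
eq3: (x + 28.098)² + (y − 24.517)² = 50.8153435710²
eq1−eq2, eq1−eq3 (x²,y² cancel):
  -79.864·x − 35.442·y = -1693.938352
  -143.866·x + 44.054·y = -2490.356217
det = -79.864·44.054 − -35.442·-143.866 = -8617.227428
x = (-1693.938352·44.054 − -35.442·-2490.356217) / -8617.227428 = 18.902596
y = (-79.864·-2490.356217 − -1693.938352·-143.866) / -8617.227428 = 5.200086
|P − Q| = √((18.902596 − 27.068)² + (5.200086 − 7.454)²) = 8.470771

8.471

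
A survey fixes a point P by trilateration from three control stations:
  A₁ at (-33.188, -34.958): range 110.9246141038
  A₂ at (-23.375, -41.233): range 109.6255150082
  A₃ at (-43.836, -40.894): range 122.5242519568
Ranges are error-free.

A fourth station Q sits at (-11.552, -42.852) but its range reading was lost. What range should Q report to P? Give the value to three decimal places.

eq1: (x + 33.188)² + (y + 34.958)² = 110.9246141038²
eq2: (x + 23.375)² + (y + 41.233)² = 109.6255150082²
eq3: (x + 43.836)² + (y + 40.894)² = 122.5242519568²
eq2−eq3, eq2−eq1 (x²,y² cancel):
  -40.922·x + 0.678·y = -1647.075559
  -19.626·x + 12.550·y = -209.562279
det = -40.922·12.550 − 0.678·-19.626 = -500.264672
x = (-1647.075559·12.550 − 0.678·-209.562279) / -500.264672 = 41.035708
y = (-40.922·-209.562279 − -1647.075559·-19.626) / -500.264672 = 47.474464
|P − Q| = √((41.035708 − -11.552)² + (47.474464 − -42.852)²) = 104.519554

104.520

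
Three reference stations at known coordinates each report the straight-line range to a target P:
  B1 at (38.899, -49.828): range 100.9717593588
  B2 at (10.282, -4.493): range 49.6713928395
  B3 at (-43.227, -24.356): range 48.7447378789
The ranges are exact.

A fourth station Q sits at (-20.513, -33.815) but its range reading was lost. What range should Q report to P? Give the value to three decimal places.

57.682

eq1: (x − 38.899)² + (y + 49.828)² = 100.9717593588²
eq2: (x − 10.282)² + (y + 4.493)² = 49.6713928395²
eq3: (x + 43.227)² + (y + 24.356)² = 48.7447378789²
eq3−eq2, eq3−eq1 (x²,y² cancel):
  107.018·x + 39.726·y = -2427.079488
  164.252·x − 50.944·y = -6285.073197
det = 107.018·-50.944 − 39.726·164.252 = -11976.999944
x = (-2427.079488·-50.944 − 39.726·-6285.073197) / -11976.999944 = -31.170239
y = (107.018·-6285.073197 − -2427.079488·164.252) / -11976.999944 = 22.874117
|P − Q| = √((-31.170239 − -20.513)² + (22.874117 − -33.815)²) = 57.682170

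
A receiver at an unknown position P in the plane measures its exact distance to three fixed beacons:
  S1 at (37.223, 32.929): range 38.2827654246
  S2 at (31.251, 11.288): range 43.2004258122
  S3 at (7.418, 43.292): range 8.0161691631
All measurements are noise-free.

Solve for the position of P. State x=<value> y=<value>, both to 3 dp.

x=-0.226 y=40.877

eq1: (x − 37.223)² + (y − 32.929)² = 38.2827654246²
eq2: (x − 31.251)² + (y − 11.288)² = 43.2004258122²
eq3: (x − 7.418)² + (y − 43.292)² = 8.0161691631²
eq3−eq2, eq3−eq1 (x²,y² cancel):
  47.666·x − 64.008·y = -2627.197865
  59.610·x − 20.726·y = -860.664378
det = 47.666·-20.726 − -64.008·59.610 = 2827.591364
x = (-2627.197865·-20.726 − -64.008·-860.664378) / 2827.591364 = -0.225670
y = (47.666·-860.664378 − -2627.197865·59.610) / 2827.591364 = 40.876782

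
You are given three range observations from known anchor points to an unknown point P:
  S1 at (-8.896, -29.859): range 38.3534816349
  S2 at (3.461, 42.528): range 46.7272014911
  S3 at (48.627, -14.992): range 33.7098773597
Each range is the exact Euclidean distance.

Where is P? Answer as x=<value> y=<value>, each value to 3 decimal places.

x=17.505 y=-2.039

eq1: (x + 8.896)² + (y + 29.859)² = 38.3534816349²
eq2: (x − 3.461)² + (y − 42.528)² = 46.7272014911²
eq3: (x − 48.627)² + (y + 14.992)² = 33.7098773597²
eq1−eq3, eq1−eq2 (x²,y² cancel):
  115.046·x + 29.734·y = 1953.280218
  24.714·x + 144.774·y = 137.468802
det = 115.046·144.774 − 29.734·24.714 = 15920.823528
x = (1953.280218·144.774 − 29.734·137.468802) / 15920.823528 = 17.505168
y = (115.046·137.468802 − 1953.280218·24.714) / 15920.823528 = -2.038722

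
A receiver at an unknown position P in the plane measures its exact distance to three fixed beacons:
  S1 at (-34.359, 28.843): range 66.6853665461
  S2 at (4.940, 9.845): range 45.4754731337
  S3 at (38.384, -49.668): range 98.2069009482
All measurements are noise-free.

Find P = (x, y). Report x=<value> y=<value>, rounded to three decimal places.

x=29.475 y=48.134

eq1: (x + 34.359)² + (y − 28.843)² = 66.6853665461²
eq2: (x − 4.940)² + (y − 9.845)² = 45.4754731337²
eq3: (x − 38.384)² + (y + 49.668)² = 98.2069009482²
eq2−eq3, eq2−eq1 (x²,y² cancel):
  66.888·x − 119.026·y = -3757.662682
  -78.598·x + 37.996·y = -487.787550
det = 66.888·37.996 − -119.026·-78.598 = -6813.729100
x = (-3757.662682·37.996 − -119.026·-487.787550) / -6813.729100 = 29.475130
y = (66.888·-487.787550 − -3757.662682·-78.598) / -6813.729100 = 48.133981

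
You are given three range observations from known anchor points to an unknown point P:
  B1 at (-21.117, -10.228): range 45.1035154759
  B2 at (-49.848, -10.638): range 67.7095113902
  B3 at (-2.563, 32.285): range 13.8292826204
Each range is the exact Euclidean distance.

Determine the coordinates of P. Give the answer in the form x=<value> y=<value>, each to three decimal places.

eq1: (x + 21.117)² + (y + 10.228)² = 45.1035154759²
eq2: (x + 49.848)² + (y + 10.638)² = 67.7095113902²
eq3: (x + 2.563)² + (y − 32.285)² = 13.8292826204²
eq1−eq2, eq1−eq3 (x²,y² cancel):
  -57.462·x − 0.820·y = -502.800349
  37.108·x + 85.026·y = 2341.428571
det = -57.462·85.026 − -0.820·37.108 = -4855.335452
x = (-502.800349·85.026 − -0.820·2341.428571) / -4855.335452 = 8.409539
y = (-57.462·2341.428571 − -502.800349·37.108) / -4855.335452 = 23.867610

x=8.410 y=23.868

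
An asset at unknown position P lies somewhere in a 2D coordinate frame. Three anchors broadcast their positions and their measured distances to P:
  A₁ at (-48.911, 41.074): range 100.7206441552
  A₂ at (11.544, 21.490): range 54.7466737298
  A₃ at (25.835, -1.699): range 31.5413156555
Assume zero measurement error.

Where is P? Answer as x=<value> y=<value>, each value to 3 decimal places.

eq1: (x + 48.911)² + (y − 41.074)² = 100.7206441552²
eq2: (x − 11.544)² + (y − 21.490)² = 54.7466737298²
eq3: (x − 25.835)² + (y + 1.699)² = 31.5413156555²
eq1−eq3, eq1−eq2 (x²,y² cancel):
  149.492·x − 85.546·y = 5740.767995
  120.910·x − 39.168·y = 3663.174514
det = 149.492·-39.168 − -85.546·120.910 = 4488.064204
x = (5740.767995·-39.168 − -85.546·3663.174514) / 4488.064204 = 19.722429
y = (149.492·3663.174514 − 5740.767995·120.910) / 4488.064204 = -32.642353

x=19.722 y=-32.642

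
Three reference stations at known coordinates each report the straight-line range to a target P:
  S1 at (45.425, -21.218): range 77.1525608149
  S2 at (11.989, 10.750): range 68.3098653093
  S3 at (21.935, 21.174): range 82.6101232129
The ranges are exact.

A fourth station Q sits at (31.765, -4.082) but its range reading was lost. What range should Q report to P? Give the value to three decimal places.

eq1: (x − 45.425)² + (y + 21.218)² = 77.1525608149²
eq2: (x − 11.989)² + (y − 10.750)² = 68.3098653093²
eq3: (x − 21.935)² + (y − 21.174)² = 82.6101232129²
eq3−eq2, eq3−eq1 (x²,y² cancel):
  -19.892·x − 20.848·y = 1488.010879
  46.980·x − 84.784·y = 2456.066465
det = -19.892·-84.784 − -20.848·46.980 = 2665.962368
x = (1488.010879·-84.784 − -20.848·2456.066465) / 2665.962368 = -28.115716
y = (-19.892·2456.066465 − 1488.010879·46.980) / 2665.962368 = -44.547825
|P − Q| = √((-28.115716 − 31.765)² + (-44.547825 − -4.082)²) = 72.271593

72.272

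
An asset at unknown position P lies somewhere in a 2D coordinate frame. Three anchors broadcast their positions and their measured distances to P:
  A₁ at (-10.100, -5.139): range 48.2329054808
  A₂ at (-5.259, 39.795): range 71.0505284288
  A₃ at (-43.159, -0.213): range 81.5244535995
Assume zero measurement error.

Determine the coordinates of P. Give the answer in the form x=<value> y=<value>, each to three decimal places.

x=36.465 y=-17.714

eq1: (x + 10.100)² + (y + 5.139)² = 48.2329054808²
eq2: (x + 5.259)² + (y − 39.795)² = 71.0505284288²
eq3: (x + 43.159)² + (y + 0.213)² = 81.5244535995²
eq3−eq1, eq3−eq2 (x²,y² cancel):
  66.118·x − 9.852·y = 2585.498035
  75.800·x + 80.016·y = 1346.613401
det = 66.118·80.016 − -9.852·75.800 = 6037.279488
x = (2585.498035·80.016 − -9.852·1346.613401) / 6037.279488 = 36.464776
y = (66.118·1346.613401 − 2585.498035·75.800) / 6037.279488 = -17.714165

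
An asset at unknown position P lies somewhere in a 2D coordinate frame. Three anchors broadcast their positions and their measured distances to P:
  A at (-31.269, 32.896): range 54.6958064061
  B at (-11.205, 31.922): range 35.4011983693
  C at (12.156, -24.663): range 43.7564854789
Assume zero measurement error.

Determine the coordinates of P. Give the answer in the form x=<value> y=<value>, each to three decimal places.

x=21.390 y=18.108

eq1: (x + 31.269)² + (y − 32.896)² = 54.6958064061²
eq2: (x + 11.205)² + (y − 31.922)² = 35.4011983693²
eq3: (x − 12.156)² + (y + 24.663)² = 43.7564854789²
eq2−eq3, eq2−eq1 (x²,y² cancel):
  46.722·x − 113.170·y = -1049.919379
  -40.128·x + 1.948·y = -823.055324
det = 46.722·1.948 − -113.170·-40.128 = -4450.271304
x = (-1049.919379·1.948 − -113.170·-823.055324) / -4450.271304 = 21.389800
y = (46.722·-823.055324 − -1049.919379·-40.128) / -4450.271304 = 18.108100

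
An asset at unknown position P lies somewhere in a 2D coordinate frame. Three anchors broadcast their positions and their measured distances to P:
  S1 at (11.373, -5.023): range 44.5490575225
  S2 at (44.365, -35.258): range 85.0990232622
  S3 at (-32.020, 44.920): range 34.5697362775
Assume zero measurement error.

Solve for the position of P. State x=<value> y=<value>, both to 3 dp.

eq1: (x − 11.373)² + (y + 5.023)² = 44.5490575225²
eq2: (x − 44.365)² + (y + 35.258)² = 85.0990232622²
eq3: (x + 32.020)² + (y − 44.920)² = 34.5697362775²
eq2−eq1, eq2−eq3 (x²,y² cancel):
  -65.984·x + 60.470·y = 2200.421103
  -152.770·x + 160.356·y = 5878.484105
det = -65.984·160.356 − 60.470·-152.770 = -1342.928404
x = (2200.421103·160.356 − 60.470·5878.484105) / -1342.928404 = 1.951859
y = (-65.984·5878.484105 − 2200.421103·-152.770) / -1342.928404 = 38.518482

x=1.952 y=38.518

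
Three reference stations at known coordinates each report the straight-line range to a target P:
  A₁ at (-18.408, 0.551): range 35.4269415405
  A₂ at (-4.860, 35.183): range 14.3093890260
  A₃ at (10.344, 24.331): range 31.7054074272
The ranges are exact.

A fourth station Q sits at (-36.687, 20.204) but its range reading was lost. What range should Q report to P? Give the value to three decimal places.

eq1: (x + 18.408)² + (y − 0.551)² = 35.4269415405²
eq2: (x + 4.860)² + (y − 35.183)² = 14.3093890260²
eq3: (x − 10.344)² + (y − 24.331)² = 31.7054074272²
eq2−eq1, eq2−eq3 (x²,y² cancel):
  -27.096·x − 69.264·y = -1972.614597
  30.408·x − 21.704·y = -1362.941438
det = -27.096·-21.704 − -69.264·30.408 = 2694.271296
x = (-1972.614597·-21.704 − -69.264·-1362.941438) / 2694.271296 = -19.147719
y = (-27.096·-1362.941438 − -1972.614597·30.408) / 2694.271296 = 35.970218
|P − Q| = √((-19.147719 − -36.687)² + (35.970218 − 20.204)²) = 23.583893

23.584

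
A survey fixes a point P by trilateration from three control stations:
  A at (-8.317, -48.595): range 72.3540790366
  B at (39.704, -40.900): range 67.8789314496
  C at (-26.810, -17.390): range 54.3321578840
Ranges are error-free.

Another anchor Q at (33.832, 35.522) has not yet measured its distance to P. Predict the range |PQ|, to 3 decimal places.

eq1: (x + 8.317)² + (y + 48.595)² = 72.3540790366²
eq2: (x − 39.704)² + (y + 40.900)² = 67.8789314496²
eq3: (x + 26.810)² + (y + 17.390)² = 54.3321578840²
eq3−eq2, eq3−eq1 (x²,y² cancel):
  133.028·x − 47.020·y = 572.463462
  36.986·x − 62.410·y = -873.671059
det = 133.028·-62.410 − -47.020·36.986 = -6563.195760
x = (572.463462·-62.410 − -47.020·-873.671059) / -6563.195760 = 11.702753
y = (133.028·-873.671059 − 572.463462·36.986) / -6563.195760 = 20.934291
|P − Q| = √((11.702753 − 33.832)² + (20.934291 − 35.522)²) = 26.504808

26.505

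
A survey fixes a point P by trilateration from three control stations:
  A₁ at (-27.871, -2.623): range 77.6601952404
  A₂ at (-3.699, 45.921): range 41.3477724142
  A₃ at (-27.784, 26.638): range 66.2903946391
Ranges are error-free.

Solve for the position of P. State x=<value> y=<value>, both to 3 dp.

x=37.190 y=39.781

eq1: (x + 27.871)² + (y + 2.623)² = 77.6601952404²
eq2: (x + 3.699)² + (y − 45.921)² = 41.3477724142²
eq3: (x + 27.784)² + (y − 26.638)² = 66.2903946391²
eq2−eq1, eq2−eq3 (x²,y² cancel):
  -48.344·x − 97.088·y = -5660.215713
  -48.170·x − 38.566·y = -3325.665280
det = -48.344·-38.566 − -97.088·-48.170 = -2812.294256
x = (-5660.215713·-38.566 − -97.088·-3325.665280) / -2812.294256 = 37.190387
y = (-48.344·-3325.665280 − -5660.215713·-48.170) / -2812.294256 = 39.781267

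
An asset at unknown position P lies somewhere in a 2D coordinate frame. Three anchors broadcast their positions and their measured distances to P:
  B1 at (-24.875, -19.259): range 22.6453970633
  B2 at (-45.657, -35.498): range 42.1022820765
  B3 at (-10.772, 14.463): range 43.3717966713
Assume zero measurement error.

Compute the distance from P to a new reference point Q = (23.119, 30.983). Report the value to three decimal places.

65.349

eq1: (x + 24.875)² + (y + 19.259)² = 22.6453970633²
eq2: (x + 45.657)² + (y + 35.498)² = 42.1022820765²
eq3: (x + 10.772)² + (y − 14.463)² = 43.3717966713²
eq3−eq2, eq3−eq1 (x²,y² cancel):
  -69.770·x − 99.922·y = 3127.965890
  -28.206·x − 67.444·y = 2032.759091
det = -69.770·-67.444 − -99.922·-28.206 = 1887.167948
x = (3127.965890·-67.444 − -99.922·2032.759091) / 1887.167948 = -4.157117
y = (-69.770·2032.759091 − 3127.965890·-28.206) / 1887.167948 = -28.401392
|P − Q| = √((-4.157117 − 23.119)² + (-28.401392 − 30.983)²) = 65.349005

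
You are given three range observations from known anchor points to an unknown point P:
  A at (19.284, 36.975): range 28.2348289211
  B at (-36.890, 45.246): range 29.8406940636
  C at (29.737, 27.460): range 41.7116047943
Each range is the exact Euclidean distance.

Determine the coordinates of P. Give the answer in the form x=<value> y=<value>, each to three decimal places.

x=-7.102 y=47.023

eq1: (x − 19.284)² + (y − 36.975)² = 28.2348289211²
eq2: (x + 36.890)² + (y − 45.246)² = 29.8406940636²
eq3: (x − 29.737)² + (y − 27.460)² = 41.7116047943²
eq1−eq2, eq1−eq3 (x²,y² cancel):
  -112.348·x + 16.542·y = 1575.787877
  20.906·x − 19.030·y = -1043.334922
det = -112.348·-19.030 − 16.542·20.906 = 1792.155388
x = (1575.787877·-19.030 − 16.542·-1043.334922) / 1792.155388 = -7.102284
y = (-112.348·-1043.334922 − 1575.787877·20.906) / 1792.155388 = 47.023361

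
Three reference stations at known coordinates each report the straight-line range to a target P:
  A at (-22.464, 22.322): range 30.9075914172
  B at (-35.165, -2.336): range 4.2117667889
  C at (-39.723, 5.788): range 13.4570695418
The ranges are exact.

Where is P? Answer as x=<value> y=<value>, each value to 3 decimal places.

eq1: (x + 22.464)² + (y − 22.322)² = 30.9075914172²
eq2: (x + 35.165)² + (y + 2.336)² = 4.2117667889²
eq3: (x + 39.723)² + (y − 5.788)² = 13.4570695418²
eq1−eq3, eq1−eq2 (x²,y² cancel):
  -34.518·x − 33.068·y = 1382.701180
  -25.402·x − 49.316·y = 1176.671369
det = -34.518·-49.316 − -33.068·-25.402 = 862.296352
x = (1382.701180·-49.316 − -33.068·1176.671369) / 862.296352 = -33.954826
y = (-34.518·1176.671369 − 1382.701180·-25.402) / 862.296352 = -6.370161

x=-33.955 y=-6.370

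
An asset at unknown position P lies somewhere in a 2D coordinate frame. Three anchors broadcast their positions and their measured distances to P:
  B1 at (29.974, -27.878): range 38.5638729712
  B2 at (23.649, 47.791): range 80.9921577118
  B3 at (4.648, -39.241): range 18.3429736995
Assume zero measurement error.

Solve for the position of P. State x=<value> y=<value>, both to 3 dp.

x=-8.566 y=-26.519

eq1: (x − 29.974)² + (y + 27.878)² = 38.5638729712²
eq2: (x − 23.649)² + (y − 47.791)² = 80.9921577118²
eq3: (x − 4.648)² + (y + 39.241)² = 18.3429736995²
eq2−eq1, eq2−eq3 (x²,y² cancel):
  12.650·x − 151.338·y = 3904.925990
  -38.002·x − 174.064·y = 4941.470030
det = 12.650·-174.064 − -151.338·-38.002 = -7953.056276
x = (3904.925990·-174.064 − -151.338·4941.470030) / -7953.056276 = -8.565909
y = (12.650·4941.470030 − 3904.925990·-38.002) / -7953.056276 = -26.518685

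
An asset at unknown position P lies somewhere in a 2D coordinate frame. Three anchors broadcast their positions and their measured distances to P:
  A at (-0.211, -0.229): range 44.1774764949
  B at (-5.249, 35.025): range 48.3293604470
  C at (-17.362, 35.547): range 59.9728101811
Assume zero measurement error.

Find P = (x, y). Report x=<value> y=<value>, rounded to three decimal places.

x=40.004 y=18.058

eq1: (x + 0.211)² + (y + 0.229)² = 44.1774764949²
eq2: (x + 5.249)² + (y − 35.025)² = 48.3293604470²
eq3: (x + 17.362)² + (y − 35.547)² = 59.9728101811²
eq1−eq3, eq1−eq2 (x²,y² cancel):
  -34.302·x + 71.552·y = -80.157241
  -10.076·x + 70.508·y = 870.128012
det = -34.302·70.508 − 71.552·-10.076 = -1697.607464
x = (-80.157241·70.508 − 71.552·870.128012) / -1697.607464 = 40.004022
y = (-34.302·870.128012 − -80.157241·-10.076) / -1697.607464 = 18.057646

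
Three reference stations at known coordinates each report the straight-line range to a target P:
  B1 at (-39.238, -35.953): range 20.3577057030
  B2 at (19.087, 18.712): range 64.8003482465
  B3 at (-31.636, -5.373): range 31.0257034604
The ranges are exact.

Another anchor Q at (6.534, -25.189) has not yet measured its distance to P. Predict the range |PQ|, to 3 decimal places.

26.922

eq1: (x + 39.238)² + (y + 35.953)² = 20.3577057030²
eq2: (x − 19.087)² + (y − 18.712)² = 64.8003482465²
eq3: (x + 31.636)² + (y + 5.373)² = 31.0257034604²
eq3−eq2, eq3−eq1 (x²,y² cancel):
  101.446·x + 48.170·y = -3551.743970
  -15.204·x − 61.160·y = 2350.691322
det = 101.446·-61.160 − 48.170·-15.204 = -5472.060680
x = (-3551.743970·-61.160 − 48.170·2350.691322) / -5472.060680 = -19.004150
y = (101.446·2350.691322 − -3551.743970·-15.204) / -5472.060680 = -33.710795
|P − Q| = √((-19.004150 − 6.534)² + (-33.710795 − -25.189)²) = 26.922446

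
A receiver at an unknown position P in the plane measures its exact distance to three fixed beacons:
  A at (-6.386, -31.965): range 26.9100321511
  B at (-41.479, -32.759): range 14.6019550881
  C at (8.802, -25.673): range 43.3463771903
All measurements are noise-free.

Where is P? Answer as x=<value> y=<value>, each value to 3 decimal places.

eq1: (x + 6.386)² + (y + 31.965)² = 26.9100321511²
eq2: (x + 41.479)² + (y + 32.759)² = 14.6019550881²
eq3: (x − 8.802)² + (y + 25.673)² = 43.3463771903²
eq1−eq3, eq1−eq2 (x²,y² cancel):
  30.376·x + 12.584·y = -1480.722673
  -70.186·x − 1.588·y = 2242.050039
det = 30.376·-1.588 − 12.584·-70.186 = 834.983536
x = (-1480.722673·-1.588 − 12.584·2242.050039) / 834.983536 = -30.973749
y = (30.376·2242.050039 − -1480.722673·-70.186) / 834.983536 = -42.900833

x=-30.974 y=-42.901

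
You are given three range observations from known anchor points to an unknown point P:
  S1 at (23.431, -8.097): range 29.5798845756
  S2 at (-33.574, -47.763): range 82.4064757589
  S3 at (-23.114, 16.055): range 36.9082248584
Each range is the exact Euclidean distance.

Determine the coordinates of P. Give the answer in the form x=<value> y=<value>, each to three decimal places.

eq1: (x − 23.431)² + (y + 8.097)² = 29.5798845756²
eq2: (x + 33.574)² + (y + 47.763)² = 82.4064757589²
eq3: (x + 23.114)² + (y − 16.055)² = 36.9082248584²
eq2−eq3, eq2−eq1 (x²,y² cancel):
  20.920·x + 127.636·y = 2812.112561
  114.010·x + 79.332·y = 3121.913201
det = 20.920·79.332 − 127.636·114.010 = -12892.154920
x = (2812.112561·79.332 − 127.636·3121.913201) / -12892.154920 = 13.603467
y = (20.920·3121.913201 − 2812.112561·114.010) / -12892.154920 = 19.802627

x=13.603 y=19.803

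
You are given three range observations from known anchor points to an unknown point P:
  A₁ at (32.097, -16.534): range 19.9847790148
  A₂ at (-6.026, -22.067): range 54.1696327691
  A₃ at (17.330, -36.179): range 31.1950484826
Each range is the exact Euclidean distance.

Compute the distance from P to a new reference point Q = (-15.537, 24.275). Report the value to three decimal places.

82.701

eq1: (x − 32.097)² + (y + 16.534)² = 19.9847790148²
eq2: (x + 6.026)² + (y + 22.067)² = 54.1696327691²
eq3: (x − 17.330)² + (y + 36.179)² = 31.1950484826²
eq1−eq3, eq1−eq2 (x²,y² cancel):
  -29.534·x − 39.290·y = -268.081282
  -76.246·x − 11.066·y = -3315.283122
det = -29.534·-11.066 − -39.290·-76.246 = -2668.882096
x = (-268.081282·-11.066 − -39.290·-3315.283122) / -2668.882096 = 47.694459
y = (-29.534·-3315.283122 − -268.081282·-76.246) / -2668.882096 = -29.028426
|P − Q| = √((47.694459 − -15.537)² + (-29.028426 − 24.275)²) = 82.701104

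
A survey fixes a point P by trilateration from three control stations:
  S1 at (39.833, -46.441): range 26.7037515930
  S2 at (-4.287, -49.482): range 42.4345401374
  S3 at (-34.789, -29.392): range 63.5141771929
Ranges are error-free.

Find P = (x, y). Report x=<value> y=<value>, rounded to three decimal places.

x=28.333 y=-22.341

eq1: (x − 39.833)² + (y + 46.441)² = 26.7037515930²
eq2: (x + 4.287)² + (y + 49.482)² = 42.4345401374²
eq3: (x + 34.789)² + (y + 29.392)² = 63.5141771929²
eq1−eq2, eq1−eq3 (x²,y² cancel):
  -88.240·x − 6.082·y = -2364.187525
  -149.244·x + 34.098·y = -4990.230540
det = -88.240·34.098 − -6.082·-149.244 = -3916.509528
x = (-2364.187525·34.098 − -6.082·-4990.230540) / -3916.509528 = 28.332536
y = (-88.240·-4990.230540 − -2364.187525·-149.244) / -3916.509528 = -22.340592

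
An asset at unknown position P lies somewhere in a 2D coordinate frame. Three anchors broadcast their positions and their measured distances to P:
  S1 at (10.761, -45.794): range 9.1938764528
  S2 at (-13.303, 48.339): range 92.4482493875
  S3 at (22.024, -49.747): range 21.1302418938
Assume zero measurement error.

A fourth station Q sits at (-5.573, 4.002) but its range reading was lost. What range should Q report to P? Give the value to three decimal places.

eq1: (x − 10.761)² + (y + 45.794)² = 9.1938764528²
eq2: (x + 13.303)² + (y − 48.339)² = 92.4482493875²
eq3: (x − 22.024)² + (y + 49.747)² = 21.1302418938²
eq1−eq3, eq1−eq2 (x²,y² cancel):
  22.526·x − 7.906·y = 384.971270
  -48.128·x + 188.266·y = -8161.412278
det = 22.526·188.266 − -7.906·-48.128 = 3860.379948
x = (384.971270·188.266 − -7.906·-8161.412278) / 3860.379948 = 2.060128
y = (22.526·-8161.412278 − 384.971270·-48.128) / 3860.379948 = -42.823784
|P − Q| = √((2.060128 − -5.573)² + (-42.823784 − 4.002)²) = 47.443847

47.444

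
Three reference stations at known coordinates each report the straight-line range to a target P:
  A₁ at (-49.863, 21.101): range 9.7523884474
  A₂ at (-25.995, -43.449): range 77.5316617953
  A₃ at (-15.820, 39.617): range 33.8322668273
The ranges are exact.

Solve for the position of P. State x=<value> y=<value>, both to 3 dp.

x=-48.471 y=30.753

eq1: (x + 49.863)² + (y − 21.101)² = 9.7523884474²
eq2: (x + 25.995)² + (y + 43.449)² = 77.5316617953²
eq3: (x + 15.820)² + (y − 39.617)² = 33.8322668273²
eq1−eq2, eq1−eq3 (x²,y² cancel):
  47.736·x − 129.100·y = -6284.064844
  68.086·x + 37.032·y = -2161.305079
det = 47.736·37.032 − -129.100·68.086 = 10557.662152
x = (-6284.064844·37.032 − -129.100·-2161.305079) / 10557.662152 = -48.470577
y = (47.736·-2161.305079 − -6284.064844·68.086) / 10557.662152 = 30.753473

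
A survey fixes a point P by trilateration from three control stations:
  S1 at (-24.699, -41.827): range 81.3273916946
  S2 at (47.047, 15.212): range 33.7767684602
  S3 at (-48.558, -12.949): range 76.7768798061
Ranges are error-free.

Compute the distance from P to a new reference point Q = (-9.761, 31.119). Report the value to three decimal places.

25.911

eq1: (x + 24.699)² + (y + 41.827)² = 81.3273916946²
eq2: (x − 47.047)² + (y − 15.212)² = 33.7767684602²
eq3: (x + 48.558)² + (y + 12.949)² = 76.7768798061²
eq2−eq1, eq2−eq3 (x²,y² cancel):
  -143.492·x − 114.078·y = -5558.561175
  -191.210·x − 56.322·y = -4673.088373
det = -143.492·-56.322 − -114.078·-191.210 = -13731.097956
x = (-5558.561175·-56.322 − -114.078·-4673.088373) / -13731.097956 = 16.024013
y = (-143.492·-4673.088373 − -5558.561175·-191.210) / -13731.097956 = 28.570307
|P − Q| = √((16.024013 − -9.761)² + (28.570307 − 31.119)²) = 25.910668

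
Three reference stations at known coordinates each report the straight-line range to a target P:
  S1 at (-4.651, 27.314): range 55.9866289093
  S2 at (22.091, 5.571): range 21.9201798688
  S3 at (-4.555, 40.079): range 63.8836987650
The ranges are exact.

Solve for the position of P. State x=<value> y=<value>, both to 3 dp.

x=41.939 y=-3.732

eq1: (x + 4.651)² + (y − 27.314)² = 55.9866289093²
eq2: (x − 22.091)² + (y − 5.571)² = 21.9201798688²
eq3: (x + 4.555)² + (y − 40.079)² = 63.8836987650²
eq3−eq2, eq3−eq1 (x²,y² cancel):
  53.292·x − 69.016·y = 2492.606738
  -0.192·x − 25.530·y = 87.236482
det = 53.292·-25.530 − -69.016·-0.192 = -1373.795832
x = (2492.606738·-25.530 − -69.016·87.236482) / -1373.795832 = 41.938937
y = (53.292·87.236482 − 2492.606738·-0.192) / -1373.795832 = -3.732423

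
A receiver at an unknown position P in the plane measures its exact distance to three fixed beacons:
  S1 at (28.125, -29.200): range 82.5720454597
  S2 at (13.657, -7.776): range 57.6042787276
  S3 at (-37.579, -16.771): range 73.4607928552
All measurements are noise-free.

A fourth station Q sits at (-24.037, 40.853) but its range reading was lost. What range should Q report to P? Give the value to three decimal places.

22.864

eq1: (x − 28.125)² + (y + 29.200)² = 82.5720454597²
eq2: (x − 13.657)² + (y + 7.776)² = 57.6042787276²
eq3: (x + 37.579)² + (y + 16.771)² = 73.4607928552²
eq2−eq1, eq2−eq3 (x²,y² cancel):
  28.936·x − 42.848·y = -2103.213964
  -102.472·x − 17.990·y = -631.767302
det = 28.936·-17.990 − -42.848·-102.472 = -4911.278896
x = (-2103.213964·-17.990 − -42.848·-631.767302) / -4911.278896 = -2.192271
y = (28.936·-631.767302 − -2103.213964·-102.472) / -4911.278896 = 47.604985
|P − Q| = √((-2.192271 − -24.037)² + (47.604985 − 40.853)²) = 22.864415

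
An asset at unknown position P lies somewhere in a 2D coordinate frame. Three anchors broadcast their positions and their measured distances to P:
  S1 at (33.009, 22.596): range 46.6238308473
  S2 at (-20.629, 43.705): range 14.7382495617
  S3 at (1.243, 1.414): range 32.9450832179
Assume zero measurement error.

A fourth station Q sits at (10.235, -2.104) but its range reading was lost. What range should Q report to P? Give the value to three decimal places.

40.510

eq1: (x − 33.009)² + (y − 22.596)² = 46.6238308473²
eq2: (x + 20.629)² + (y − 43.705)² = 14.7382495617²
eq3: (x − 1.243)² + (y − 1.414)² = 32.9450832179²
eq3−eq2, eq3−eq1 (x²,y² cancel):
  -43.744·x + 84.582·y = 3200.300729
  63.532·x + 42.364·y = 508.225757
det = -43.744·42.364 − 84.582·63.532 = -7226.834440
x = (3200.300729·42.364 − 84.582·508.225757) / -7226.834440 = -12.812081
y = (-43.744·508.225757 − 3200.300729·63.532) / -7226.834440 = 31.210530
|P − Q| = √((-12.812081 − 10.235)² + (31.210530 − -2.104)²) = 40.509577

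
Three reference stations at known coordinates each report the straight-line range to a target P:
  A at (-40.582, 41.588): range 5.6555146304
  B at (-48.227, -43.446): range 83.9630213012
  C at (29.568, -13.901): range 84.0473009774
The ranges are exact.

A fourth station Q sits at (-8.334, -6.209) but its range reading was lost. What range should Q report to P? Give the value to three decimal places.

eq1: (x + 40.582)² + (y − 41.588)² = 5.6555146304²
eq2: (x + 48.227)² + (y + 43.446)² = 83.9630213012²
eq3: (x − 29.568)² + (y + 13.901)² = 84.0473009774²
eq3−eq1, eq3−eq2 (x²,y² cancel):
  -140.300·x + 110.978·y = 9340.919999
  -155.590·x − 59.090·y = 3160.053876
det = -140.300·-59.090 − 110.978·-155.590 = 25557.394020
x = (9340.919999·-59.090 − 110.978·3160.053876) / 25557.394020 = -35.318602
y = (-140.300·3160.053876 − 9340.919999·-155.590) / 25557.394020 = 39.518825
|P − Q| = √((-35.318602 − -8.334)² + (39.518825 − -6.209)²) = 53.096165

53.096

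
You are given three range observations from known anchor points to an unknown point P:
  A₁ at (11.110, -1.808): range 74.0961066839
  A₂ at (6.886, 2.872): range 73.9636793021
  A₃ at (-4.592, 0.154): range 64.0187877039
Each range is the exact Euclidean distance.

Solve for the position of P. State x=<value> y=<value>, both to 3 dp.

x=-46.938 y=-47.859

eq1: (x − 11.110)² + (y + 1.808)² = 74.0961066839²
eq2: (x − 6.886)² + (y − 2.872)² = 73.9636793021²
eq3: (x + 4.592)² + (y − 0.154)² = 64.0187877039²
eq3−eq1, eq3−eq2 (x²,y² cancel):
  31.404·x − 3.924·y = -1286.237063
  22.956·x + 5.436·y = -1337.665477
det = 31.404·5.436 − -3.924·22.956 = 260.791488
x = (-1286.237063·5.436 − -3.924·-1337.665477) / 260.791488 = -46.937820
y = (31.404·-1337.665477 − -1286.237063·22.956) / 260.791488 = -47.858880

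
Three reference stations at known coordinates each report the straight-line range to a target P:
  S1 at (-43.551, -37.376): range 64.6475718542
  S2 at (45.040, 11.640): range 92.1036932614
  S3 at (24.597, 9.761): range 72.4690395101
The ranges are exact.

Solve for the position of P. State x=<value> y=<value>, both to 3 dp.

eq1: (x + 43.551)² + (y + 37.376)² = 64.6475718542²
eq2: (x − 45.040)² + (y − 11.640)² = 92.1036932614²
eq3: (x − 24.597)² + (y − 9.761)² = 72.4690395101²
eq3−eq1, eq3−eq2 (x²,y² cancel):
  -136.296·x − 94.274·y = 3665.818588
  40.886·x + 3.758·y = -1767.526955
det = -136.296·3.758 − -94.274·40.886 = 3342.286396
x = (3665.818588·3.758 − -94.274·-1767.526955) / 3342.286396 = -45.733870
y = (-136.296·-1767.526955 − 3665.818588·40.886) / 3342.286396 = 27.234708

x=-45.734 y=27.235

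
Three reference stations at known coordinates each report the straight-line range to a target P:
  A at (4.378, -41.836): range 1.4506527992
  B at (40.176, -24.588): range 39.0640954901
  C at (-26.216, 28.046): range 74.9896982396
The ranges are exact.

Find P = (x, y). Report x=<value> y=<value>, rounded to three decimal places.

eq1: (x − 4.378)² + (y + 41.836)² = 1.4506527992²
eq2: (x − 40.176)² + (y + 24.588)² = 39.0640954901²
eq3: (x + 26.216)² + (y − 28.046)² = 74.9896982396²
eq1−eq2, eq1−eq3 (x²,y² cancel):
  71.596·x + 34.496·y = -1074.636223
  -61.188·x + 139.764·y = -5916.911457
det = 71.596·139.764 − 34.496·-61.188 = 12117.284592
x = (-1074.636223·139.764 − 34.496·-5916.911457) / 12117.284592 = 4.449373
y = (71.596·-5916.911457 − -1074.636223·-61.188) / 12117.284592 = -40.387104

x=4.449 y=-40.387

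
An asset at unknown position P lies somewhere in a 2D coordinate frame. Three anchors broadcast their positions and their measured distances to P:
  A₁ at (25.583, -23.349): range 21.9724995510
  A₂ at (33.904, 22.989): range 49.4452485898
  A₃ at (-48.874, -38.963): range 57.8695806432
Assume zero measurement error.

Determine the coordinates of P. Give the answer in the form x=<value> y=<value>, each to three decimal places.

eq1: (x − 25.583)² + (y + 23.349)² = 21.9724995510²
eq2: (x − 33.904)² + (y − 22.989)² = 49.4452485898²
eq3: (x + 48.874)² + (y + 38.963)² = 57.8695806432²
eq1−eq2, eq1−eq3 (x²,y² cancel):
  16.642·x + 92.676·y = -1483.732225
  -148.914·x − 31.228·y = -158.980072
det = 16.642·-31.228 − 92.676·-148.914 = 13281.057488
x = (-1483.732225·-31.228 − 92.676·-158.980072) / 13281.057488 = 4.598100
y = (16.642·-158.980072 − -1483.732225·-148.914) / 13281.057488 = -16.835576

x=4.598 y=-16.836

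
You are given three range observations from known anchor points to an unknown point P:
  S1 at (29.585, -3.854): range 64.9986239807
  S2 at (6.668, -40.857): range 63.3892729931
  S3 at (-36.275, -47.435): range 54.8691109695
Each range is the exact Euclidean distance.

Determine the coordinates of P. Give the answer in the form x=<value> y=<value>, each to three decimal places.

eq1: (x − 29.585)² + (y + 3.854)² = 64.9986239807²
eq2: (x − 6.668)² + (y + 40.857)² = 63.3892729931²
eq3: (x + 36.275)² + (y + 47.435)² = 54.8691109695²
eq3−eq1, eq3−eq2 (x²,y² cancel):
  131.720·x + 87.162·y = -3890.031090
  85.886·x + 13.156·y = -2859.778769
det = 131.720·13.156 − 87.162·85.886 = -5753.087212
x = (-3890.031090·13.156 − 87.162·-2859.778769) / -5753.087212 = -34.431390
y = (131.720·-2859.778769 − -3890.031090·85.886) / -5753.087212 = 7.403129

x=-34.431 y=7.403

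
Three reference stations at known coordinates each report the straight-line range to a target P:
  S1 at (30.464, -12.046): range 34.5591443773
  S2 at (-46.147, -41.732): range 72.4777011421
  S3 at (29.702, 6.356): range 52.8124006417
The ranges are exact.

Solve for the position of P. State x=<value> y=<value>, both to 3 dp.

x=26.184 y=-46.339

eq1: (x − 30.464)² + (y + 12.046)² = 34.5591443773²
eq2: (x + 46.147)² + (y + 41.732)² = 72.4777011421²
eq3: (x − 29.702)² + (y − 6.356)² = 52.8124006417²
eq3−eq1, eq3−eq2 (x²,y² cancel):
  1.524·x − 36.804·y = 1745.369073
  -151.698·x − 96.176·y = 484.630392
det = 1.524·-96.176 − -36.804·-151.698 = -5729.665416
x = (1745.369073·-96.176 − -36.804·484.630392) / -5729.665416 = 26.184126
y = (1.524·484.630392 − 1745.369073·-151.698) / -5729.665416 = -46.339106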